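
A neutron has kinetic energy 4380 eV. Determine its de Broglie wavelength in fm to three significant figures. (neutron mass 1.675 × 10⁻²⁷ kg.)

KE = 4380 eV = 7.017 × 10⁻¹⁶ J.
p = √(2mKE) = √(2 × 1.675 × 10⁻²⁷ × 7.017 × 10⁻¹⁶) = 1.533 × 10⁻²¹ kg·m/s.
λ = h/p = 6.626 × 10⁻³⁴ / 1.533 × 10⁻²¹ = 4.32 × 10⁻¹³ m = 432 fm.

λ = 432 fm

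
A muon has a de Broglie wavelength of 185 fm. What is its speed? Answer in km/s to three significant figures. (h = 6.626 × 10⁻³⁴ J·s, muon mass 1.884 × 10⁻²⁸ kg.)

v = 1.90 × 10⁴ km/s

p = h/λ = 6.626 × 10⁻³⁴ / 1.850 × 10⁻¹³ = 3.582 × 10⁻²¹ kg·m/s.
v = p/m = 3.582 × 10⁻²¹ / 1.884 × 10⁻²⁸ = 1.90 × 10⁷ m/s = 1.90 × 10⁴ km/s.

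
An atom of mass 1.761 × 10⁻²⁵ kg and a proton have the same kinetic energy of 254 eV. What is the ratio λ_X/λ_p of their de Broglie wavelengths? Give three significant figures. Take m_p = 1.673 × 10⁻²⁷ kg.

At fixed KE, p = √(2mKE) so λ = h/p ∝ 1/√m.
λ_X/λ_p = √(m_p/m_X) = √(1.673 × 10⁻²⁷/1.761 × 10⁻²⁵) = √(9.500 × 10⁻³) = 0.0975.

λ_X/λ_p = 0.0975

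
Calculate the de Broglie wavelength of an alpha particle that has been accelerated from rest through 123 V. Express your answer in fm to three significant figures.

KE = 2eV = 2 × 1.602 × 10⁻¹⁹ × 123.0 = 3.941 × 10⁻¹⁷ J.
p = √(2mKE) = √(2 × 6.645 × 10⁻²⁷ × 3.941 × 10⁻¹⁷) = 7.237 × 10⁻²² kg·m/s.
λ = h/p = 6.626 × 10⁻³⁴ / 7.237 × 10⁻²² = 9.16 × 10⁻¹³ m = 916 fm.

λ = 916 fm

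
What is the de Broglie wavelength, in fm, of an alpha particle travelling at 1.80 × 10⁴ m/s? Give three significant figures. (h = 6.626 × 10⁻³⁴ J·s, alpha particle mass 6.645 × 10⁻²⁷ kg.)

p = mv = 6.645 × 10⁻²⁷ × 1.80 × 10⁴ = 1.196 × 10⁻²² kg·m/s.
λ = h/p = 6.626 × 10⁻³⁴ / 1.196 × 10⁻²² = 5.54 × 10⁻¹² m = 5540 fm.

λ = 5540 fm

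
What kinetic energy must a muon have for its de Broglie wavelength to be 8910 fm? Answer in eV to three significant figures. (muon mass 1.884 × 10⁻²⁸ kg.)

p = h/λ = 6.626 × 10⁻³⁴ / 8.910 × 10⁻¹² = 7.437 × 10⁻²³ kg·m/s.
KE = p²/(2m) = (7.437 × 10⁻²³)² / (2 × 1.884 × 10⁻²⁸) = 1.468 × 10⁻¹⁷ J = 91.6 eV.

KE = 91.6 eV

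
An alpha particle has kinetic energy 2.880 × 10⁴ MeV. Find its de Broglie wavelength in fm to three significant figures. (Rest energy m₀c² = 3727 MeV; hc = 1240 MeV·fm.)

Total energy E = KE + m₀c² = 2.880 × 10⁴ + 3727 = 32527 MeV.
(pc)² = E² − (m₀c²)² = (32527)² − (3727)² = 1.044 × 10⁹ MeV², so pc = 3.231 × 10⁴ MeV.
λ = hc/(pc) = 1240 MeV·fm / 3.231 × 10⁴ MeV = 0.0384 fm.

λ = 0.0384 fm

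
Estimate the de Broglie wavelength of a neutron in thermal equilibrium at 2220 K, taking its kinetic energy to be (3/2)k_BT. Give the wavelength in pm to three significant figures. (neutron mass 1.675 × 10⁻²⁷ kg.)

KE = (3/2)k_BT = 1.5 × 1.381 × 10⁻²³ × 2220 = 4.599 × 10⁻²⁰ J.
p = √(2mKE) = √(2 × 1.675 × 10⁻²⁷ × 4.599 × 10⁻²⁰) = 1.241 × 10⁻²³ kg·m/s.
λ = h/p = 5.34 × 10⁻¹¹ m = 53.4 pm.

λ = 53.4 pm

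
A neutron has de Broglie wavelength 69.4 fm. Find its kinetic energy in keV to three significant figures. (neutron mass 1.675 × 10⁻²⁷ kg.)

KE = 170 keV

p = h/λ = 6.626 × 10⁻³⁴ / 6.940 × 10⁻¹⁴ = 9.548 × 10⁻²¹ kg·m/s.
KE = p²/(2m) = (9.548 × 10⁻²¹)² / (2 × 1.675 × 10⁻²⁷) = 2.721 × 10⁻¹⁴ J = 170 keV.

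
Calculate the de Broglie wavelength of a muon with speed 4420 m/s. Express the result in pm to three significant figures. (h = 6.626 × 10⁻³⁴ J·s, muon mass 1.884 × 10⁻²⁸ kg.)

λ = 796 pm

p = mv = 1.884 × 10⁻²⁸ × 4420 = 8.327 × 10⁻²⁵ kg·m/s.
λ = h/p = 6.626 × 10⁻³⁴ / 8.327 × 10⁻²⁵ = 7.96 × 10⁻¹⁰ m = 796 pm.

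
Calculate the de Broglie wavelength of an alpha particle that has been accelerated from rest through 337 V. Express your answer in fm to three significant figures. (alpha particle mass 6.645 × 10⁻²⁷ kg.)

KE = 2eV = 2 × 1.602 × 10⁻¹⁹ × 337.0 = 1.080 × 10⁻¹⁶ J.
p = √(2mKE) = √(2 × 6.645 × 10⁻²⁷ × 1.080 × 10⁻¹⁶) = 1.198 × 10⁻²¹ kg·m/s.
λ = h/p = 6.626 × 10⁻³⁴ / 1.198 × 10⁻²¹ = 5.53 × 10⁻¹³ m = 553 fm.

λ = 553 fm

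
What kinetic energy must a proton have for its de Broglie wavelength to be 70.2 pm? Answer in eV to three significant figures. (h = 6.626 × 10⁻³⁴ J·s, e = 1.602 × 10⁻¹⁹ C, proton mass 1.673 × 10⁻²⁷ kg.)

KE = 0.166 eV

p = h/λ = 6.626 × 10⁻³⁴ / 7.020 × 10⁻¹¹ = 9.439 × 10⁻²⁴ kg·m/s.
KE = p²/(2m) = (9.439 × 10⁻²⁴)² / (2 × 1.673 × 10⁻²⁷) = 2.663 × 10⁻²⁰ J = 0.166 eV.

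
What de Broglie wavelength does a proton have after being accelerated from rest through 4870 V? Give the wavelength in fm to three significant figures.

λ = 410 fm

KE = eV = 1.602 × 10⁻¹⁹ × 4870 = 7.802 × 10⁻¹⁶ J.
p = √(2mKE) = √(2 × 1.673 × 10⁻²⁷ × 7.802 × 10⁻¹⁶) = 1.616 × 10⁻²¹ kg·m/s.
λ = h/p = 6.626 × 10⁻³⁴ / 1.616 × 10⁻²¹ = 4.10 × 10⁻¹³ m = 410 fm.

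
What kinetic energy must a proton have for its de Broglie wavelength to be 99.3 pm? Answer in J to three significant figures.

p = h/λ = 6.626 × 10⁻³⁴ / 9.930 × 10⁻¹¹ = 6.673 × 10⁻²⁴ kg·m/s.
KE = p²/(2m) = (6.673 × 10⁻²⁴)² / (2 × 1.673 × 10⁻²⁷) = 1.331 × 10⁻²⁰ J = 1.33 × 10⁻²⁰ J.

KE = 1.33 × 10⁻²⁰ J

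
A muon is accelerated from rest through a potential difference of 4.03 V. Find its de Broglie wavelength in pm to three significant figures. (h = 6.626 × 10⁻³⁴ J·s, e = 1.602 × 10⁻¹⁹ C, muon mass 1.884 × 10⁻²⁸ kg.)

KE = eV = 1.602 × 10⁻¹⁹ × 4.030 = 6.456 × 10⁻¹⁹ J.
p = √(2mKE) = √(2 × 1.884 × 10⁻²⁸ × 6.456 × 10⁻¹⁹) = 1.560 × 10⁻²³ kg·m/s.
λ = h/p = 6.626 × 10⁻³⁴ / 1.560 × 10⁻²³ = 4.25 × 10⁻¹¹ m = 42.5 pm.

λ = 42.5 pm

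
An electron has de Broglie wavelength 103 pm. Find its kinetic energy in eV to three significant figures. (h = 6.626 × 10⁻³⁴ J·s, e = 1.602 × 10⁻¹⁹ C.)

p = h/λ = 6.626 × 10⁻³⁴ / 1.030 × 10⁻¹⁰ = 6.433 × 10⁻²⁴ kg·m/s.
KE = p²/(2m) = (6.433 × 10⁻²⁴)² / (2 × 9.109 × 10⁻³¹) = 2.272 × 10⁻¹⁷ J = 142 eV.

KE = 142 eV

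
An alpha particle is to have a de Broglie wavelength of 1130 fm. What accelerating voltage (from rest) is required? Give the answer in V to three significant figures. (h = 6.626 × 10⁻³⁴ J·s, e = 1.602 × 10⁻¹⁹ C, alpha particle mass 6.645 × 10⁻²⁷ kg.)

p = h/λ = 6.626 × 10⁻³⁴ / 1.130 × 10⁻¹² = 5.864 × 10⁻²² kg·m/s.
KE = p²/(2m) = 2.587 × 10⁻¹⁷ J.
V = KE/2e = 2.587 × 10⁻¹⁷ / (2 × 1.602 × 10⁻¹⁹) = 80.7 V.

V = 80.7 V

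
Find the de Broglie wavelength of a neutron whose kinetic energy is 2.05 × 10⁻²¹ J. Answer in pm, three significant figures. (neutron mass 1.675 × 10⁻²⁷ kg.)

p = √(2mKE) = √(2 × 1.675 × 10⁻²⁷ × 2.050 × 10⁻²¹) = 2.621 × 10⁻²⁴ kg·m/s.
λ = h/p = 6.626 × 10⁻³⁴ / 2.621 × 10⁻²⁴ = 2.53 × 10⁻¹⁰ m = 253 pm.

λ = 253 pm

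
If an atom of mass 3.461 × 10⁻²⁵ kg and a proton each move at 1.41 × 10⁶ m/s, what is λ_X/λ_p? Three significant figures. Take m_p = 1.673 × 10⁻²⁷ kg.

λ_X/λ_p = 4.83 × 10⁻³

At fixed v, p = mv so λ = h/(mv) ∝ 1/m.
λ_X/λ_p = m_p/m_X = 1.673 × 10⁻²⁷/3.461 × 10⁻²⁵ = 4.83 × 10⁻³.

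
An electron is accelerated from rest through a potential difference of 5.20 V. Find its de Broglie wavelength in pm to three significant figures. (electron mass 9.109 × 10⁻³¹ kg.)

λ = 538 pm

KE = eV = 1.602 × 10⁻¹⁹ × 5.200 = 8.330 × 10⁻¹⁹ J.
p = √(2mKE) = √(2 × 9.109 × 10⁻³¹ × 8.330 × 10⁻¹⁹) = 1.232 × 10⁻²⁴ kg·m/s.
λ = h/p = 6.626 × 10⁻³⁴ / 1.232 × 10⁻²⁴ = 5.38 × 10⁻¹⁰ m = 538 pm.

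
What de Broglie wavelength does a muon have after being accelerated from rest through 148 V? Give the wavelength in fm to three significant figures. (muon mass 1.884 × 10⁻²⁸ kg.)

λ = 7010 fm

KE = eV = 1.602 × 10⁻¹⁹ × 148.0 = 2.371 × 10⁻¹⁷ J.
p = √(2mKE) = √(2 × 1.884 × 10⁻²⁸ × 2.371 × 10⁻¹⁷) = 9.452 × 10⁻²³ kg·m/s.
λ = h/p = 6.626 × 10⁻³⁴ / 9.452 × 10⁻²³ = 7.01 × 10⁻¹² m = 7010 fm.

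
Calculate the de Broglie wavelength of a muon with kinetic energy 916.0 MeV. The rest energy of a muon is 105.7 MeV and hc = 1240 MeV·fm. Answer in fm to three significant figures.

λ = 1.22 fm

Total energy E = KE + m₀c² = 916.0 + 105.7 = 1021.7 MeV.
(pc)² = E² − (m₀c²)² = (1021.7)² − (105.7)² = 1.033 × 10⁶ MeV², so pc = 1016 MeV.
λ = hc/(pc) = 1240 MeV·fm / 1016 MeV = 1.22 fm.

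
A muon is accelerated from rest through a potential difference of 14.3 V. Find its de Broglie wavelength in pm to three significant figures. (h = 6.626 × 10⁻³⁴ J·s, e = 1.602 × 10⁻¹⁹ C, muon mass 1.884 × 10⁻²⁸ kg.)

λ = 22.6 pm

KE = eV = 1.602 × 10⁻¹⁹ × 14.30 = 2.291 × 10⁻¹⁸ J.
p = √(2mKE) = √(2 × 1.884 × 10⁻²⁸ × 2.291 × 10⁻¹⁸) = 2.938 × 10⁻²³ kg·m/s.
λ = h/p = 6.626 × 10⁻³⁴ / 2.938 × 10⁻²³ = 2.26 × 10⁻¹¹ m = 22.6 pm.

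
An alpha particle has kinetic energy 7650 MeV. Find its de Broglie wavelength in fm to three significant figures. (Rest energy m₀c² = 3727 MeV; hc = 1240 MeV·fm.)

λ = 0.115 fm

Total energy E = KE + m₀c² = 7650 + 3727 = 11377 MeV.
(pc)² = E² − (m₀c²)² = (11377)² − (3727)² = 1.155 × 10⁸ MeV², so pc = 1.075 × 10⁴ MeV.
λ = hc/(pc) = 1240 MeV·fm / 1.075 × 10⁴ MeV = 0.115 fm.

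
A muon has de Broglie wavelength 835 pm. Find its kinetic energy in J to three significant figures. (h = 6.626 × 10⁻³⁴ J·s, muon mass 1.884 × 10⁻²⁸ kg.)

p = h/λ = 6.626 × 10⁻³⁴ / 8.350 × 10⁻¹⁰ = 7.935 × 10⁻²⁵ kg·m/s.
KE = p²/(2m) = (7.935 × 10⁻²⁵)² / (2 × 1.884 × 10⁻²⁸) = 1.671 × 10⁻²¹ J = 1.67 × 10⁻²¹ J.

KE = 1.67 × 10⁻²¹ J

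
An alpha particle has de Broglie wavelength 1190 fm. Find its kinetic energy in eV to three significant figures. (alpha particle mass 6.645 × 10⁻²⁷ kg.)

KE = 146 eV

p = h/λ = 6.626 × 10⁻³⁴ / 1.190 × 10⁻¹² = 5.568 × 10⁻²² kg·m/s.
KE = p²/(2m) = (5.568 × 10⁻²²)² / (2 × 6.645 × 10⁻²⁷) = 2.333 × 10⁻¹⁷ J = 146 eV.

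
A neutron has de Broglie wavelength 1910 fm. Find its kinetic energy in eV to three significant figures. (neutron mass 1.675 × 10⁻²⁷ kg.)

p = h/λ = 6.626 × 10⁻³⁴ / 1.910 × 10⁻¹² = 3.469 × 10⁻²² kg·m/s.
KE = p²/(2m) = (3.469 × 10⁻²²)² / (2 × 1.675 × 10⁻²⁷) = 3.592 × 10⁻¹⁷ J = 224 eV.

KE = 224 eV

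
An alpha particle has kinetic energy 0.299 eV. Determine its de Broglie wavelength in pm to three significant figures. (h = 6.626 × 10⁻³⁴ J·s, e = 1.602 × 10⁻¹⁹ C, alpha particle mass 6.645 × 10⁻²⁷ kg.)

KE = 0.299 eV = 4.790 × 10⁻²⁰ J.
p = √(2mKE) = √(2 × 6.645 × 10⁻²⁷ × 4.790 × 10⁻²⁰) = 2.523 × 10⁻²³ kg·m/s.
λ = h/p = 6.626 × 10⁻³⁴ / 2.523 × 10⁻²³ = 2.63 × 10⁻¹¹ m = 26.3 pm.

λ = 26.3 pm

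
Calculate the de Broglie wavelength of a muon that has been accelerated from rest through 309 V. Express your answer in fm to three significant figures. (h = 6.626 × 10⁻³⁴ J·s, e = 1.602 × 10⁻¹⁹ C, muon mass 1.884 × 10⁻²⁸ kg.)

λ = 4850 fm

KE = eV = 1.602 × 10⁻¹⁹ × 309.0 = 4.950 × 10⁻¹⁷ J.
p = √(2mKE) = √(2 × 1.884 × 10⁻²⁸ × 4.950 × 10⁻¹⁷) = 1.366 × 10⁻²² kg·m/s.
λ = h/p = 6.626 × 10⁻³⁴ / 1.366 × 10⁻²² = 4.85 × 10⁻¹² m = 4850 fm.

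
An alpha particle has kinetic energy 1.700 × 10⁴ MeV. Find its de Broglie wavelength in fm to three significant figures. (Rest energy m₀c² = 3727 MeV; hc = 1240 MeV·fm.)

Total energy E = KE + m₀c² = 1.700 × 10⁴ + 3727 = 20727 MeV.
(pc)² = E² − (m₀c²)² = (20727)² − (3727)² = 4.157 × 10⁸ MeV², so pc = 2.039 × 10⁴ MeV.
λ = hc/(pc) = 1240 MeV·fm / 2.039 × 10⁴ MeV = 0.0608 fm.

λ = 0.0608 fm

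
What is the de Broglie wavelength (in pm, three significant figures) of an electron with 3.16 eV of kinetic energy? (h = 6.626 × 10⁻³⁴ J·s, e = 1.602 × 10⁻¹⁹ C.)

λ = 690 pm

KE = 3.16 eV = 5.062 × 10⁻¹⁹ J.
p = √(2mKE) = √(2 × 9.109 × 10⁻³¹ × 5.062 × 10⁻¹⁹) = 9.603 × 10⁻²⁵ kg·m/s.
λ = h/p = 6.626 × 10⁻³⁴ / 9.603 × 10⁻²⁵ = 6.90 × 10⁻¹⁰ m = 690 pm.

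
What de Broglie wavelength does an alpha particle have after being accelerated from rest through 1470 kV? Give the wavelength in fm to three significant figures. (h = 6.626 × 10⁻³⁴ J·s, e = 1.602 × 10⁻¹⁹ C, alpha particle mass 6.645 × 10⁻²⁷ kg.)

λ = 8.37 fm

KE = 2eV = 2 × 1.602 × 10⁻¹⁹ × 1.470 × 10⁶ = 4.710 × 10⁻¹³ J.
p = √(2mKE) = √(2 × 6.645 × 10⁻²⁷ × 4.710 × 10⁻¹³) = 7.912 × 10⁻²⁰ kg·m/s.
λ = h/p = 6.626 × 10⁻³⁴ / 7.912 × 10⁻²⁰ = 8.37 × 10⁻¹⁵ m = 8.37 fm.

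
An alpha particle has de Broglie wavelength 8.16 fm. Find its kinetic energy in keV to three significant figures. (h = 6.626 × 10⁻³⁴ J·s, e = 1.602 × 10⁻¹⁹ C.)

p = h/λ = 6.626 × 10⁻³⁴ / 8.160 × 10⁻¹⁵ = 8.120 × 10⁻²⁰ kg·m/s.
KE = p²/(2m) = (8.120 × 10⁻²⁰)² / (2 × 6.645 × 10⁻²⁷) = 4.961 × 10⁻¹³ J = 3100 keV.

KE = 3100 keV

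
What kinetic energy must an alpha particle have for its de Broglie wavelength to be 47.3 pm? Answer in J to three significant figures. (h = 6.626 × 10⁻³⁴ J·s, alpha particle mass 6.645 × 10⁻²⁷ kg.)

KE = 1.48 × 10⁻²⁰ J

p = h/λ = 6.626 × 10⁻³⁴ / 4.730 × 10⁻¹¹ = 1.401 × 10⁻²³ kg·m/s.
KE = p²/(2m) = (1.401 × 10⁻²³)² / (2 × 6.645 × 10⁻²⁷) = 1.477 × 10⁻²⁰ J = 1.48 × 10⁻²⁰ J.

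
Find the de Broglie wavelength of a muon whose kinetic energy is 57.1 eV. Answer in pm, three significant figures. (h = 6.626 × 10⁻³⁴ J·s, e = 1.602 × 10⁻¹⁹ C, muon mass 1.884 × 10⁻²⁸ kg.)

KE = 57.1 eV = 9.147 × 10⁻¹⁸ J.
p = √(2mKE) = √(2 × 1.884 × 10⁻²⁸ × 9.147 × 10⁻¹⁸) = 5.871 × 10⁻²³ kg·m/s.
λ = h/p = 6.626 × 10⁻³⁴ / 5.871 × 10⁻²³ = 1.13 × 10⁻¹¹ m = 11.3 pm.

λ = 11.3 pm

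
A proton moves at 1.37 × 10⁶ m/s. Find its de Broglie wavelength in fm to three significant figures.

λ = 289 fm

p = mv = 1.673 × 10⁻²⁷ × 1.37 × 10⁶ = 2.292 × 10⁻²¹ kg·m/s.
λ = h/p = 6.626 × 10⁻³⁴ / 2.292 × 10⁻²¹ = 2.89 × 10⁻¹³ m = 289 fm.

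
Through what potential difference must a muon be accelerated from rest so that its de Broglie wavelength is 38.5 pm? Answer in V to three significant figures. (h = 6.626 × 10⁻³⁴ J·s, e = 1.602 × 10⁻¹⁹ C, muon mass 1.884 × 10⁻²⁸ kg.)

p = h/λ = 6.626 × 10⁻³⁴ / 3.850 × 10⁻¹¹ = 1.721 × 10⁻²³ kg·m/s.
KE = p²/(2m) = 7.861 × 10⁻¹⁹ J.
V = KE/e = 7.861 × 10⁻¹⁹ / (1.602 × 10⁻¹⁹) = 4.91 V.

V = 4.91 V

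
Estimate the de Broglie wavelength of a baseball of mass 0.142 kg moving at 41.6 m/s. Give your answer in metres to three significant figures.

λ = 1.12 × 10⁻³⁴ m

p = mv = 0.142 × 41.6 = 5.907 kg·m/s.
λ = h/p = 6.626 × 10⁻³⁴ / 5.907 = 1.12 × 10⁻³⁴ m.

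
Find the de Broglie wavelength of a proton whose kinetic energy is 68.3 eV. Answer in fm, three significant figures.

KE = 68.3 eV = 1.094 × 10⁻¹⁷ J.
p = √(2mKE) = √(2 × 1.673 × 10⁻²⁷ × 1.094 × 10⁻¹⁷) = 1.913 × 10⁻²² kg·m/s.
λ = h/p = 6.626 × 10⁻³⁴ / 1.913 × 10⁻²² = 3.46 × 10⁻¹² m = 3460 fm.

λ = 3460 fm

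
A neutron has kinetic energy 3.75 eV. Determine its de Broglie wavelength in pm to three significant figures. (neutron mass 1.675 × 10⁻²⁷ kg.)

KE = 3.75 eV = 6.008 × 10⁻¹⁹ J.
p = √(2mKE) = √(2 × 1.675 × 10⁻²⁷ × 6.008 × 10⁻¹⁹) = 4.486 × 10⁻²³ kg·m/s.
λ = h/p = 6.626 × 10⁻³⁴ / 4.486 × 10⁻²³ = 1.48 × 10⁻¹¹ m = 14.8 pm.

λ = 14.8 pm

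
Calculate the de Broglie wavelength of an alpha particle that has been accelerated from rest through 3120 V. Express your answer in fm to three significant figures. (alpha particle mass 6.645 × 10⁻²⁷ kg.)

KE = 2eV = 2 × 1.602 × 10⁻¹⁹ × 3120 = 9.996 × 10⁻¹⁶ J.
p = √(2mKE) = √(2 × 6.645 × 10⁻²⁷ × 9.996 × 10⁻¹⁶) = 3.645 × 10⁻²¹ kg·m/s.
λ = h/p = 6.626 × 10⁻³⁴ / 3.645 × 10⁻²¹ = 1.82 × 10⁻¹³ m = 182 fm.

λ = 182 fm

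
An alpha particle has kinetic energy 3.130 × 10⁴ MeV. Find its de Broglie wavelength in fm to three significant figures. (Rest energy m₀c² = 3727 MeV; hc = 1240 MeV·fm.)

Total energy E = KE + m₀c² = 3.130 × 10⁴ + 3727 = 35027 MeV.
(pc)² = E² − (m₀c²)² = (35027)² − (3727)² = 1.213 × 10⁹ MeV², so pc = 3.483 × 10⁴ MeV.
λ = hc/(pc) = 1240 MeV·fm / 3.483 × 10⁴ MeV = 0.0356 fm.

λ = 0.0356 fm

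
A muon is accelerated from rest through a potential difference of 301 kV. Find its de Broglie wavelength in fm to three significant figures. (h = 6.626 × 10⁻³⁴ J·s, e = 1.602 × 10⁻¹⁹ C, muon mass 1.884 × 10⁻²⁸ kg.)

λ = 155 fm

KE = eV = 1.602 × 10⁻¹⁹ × 3.010 × 10⁵ = 4.822 × 10⁻¹⁴ J.
p = √(2mKE) = √(2 × 1.884 × 10⁻²⁸ × 4.822 × 10⁻¹⁴) = 4.263 × 10⁻²¹ kg·m/s.
λ = h/p = 6.626 × 10⁻³⁴ / 4.263 × 10⁻²¹ = 1.55 × 10⁻¹³ m = 155 fm.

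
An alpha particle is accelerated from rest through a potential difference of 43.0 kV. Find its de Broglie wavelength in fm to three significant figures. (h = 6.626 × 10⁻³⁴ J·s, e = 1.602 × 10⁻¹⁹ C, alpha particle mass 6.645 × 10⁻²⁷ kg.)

λ = 49.0 fm

KE = 2eV = 2 × 1.602 × 10⁻¹⁹ × 4.300 × 10⁴ = 1.378 × 10⁻¹⁴ J.
p = √(2mKE) = √(2 × 6.645 × 10⁻²⁷ × 1.378 × 10⁻¹⁴) = 1.353 × 10⁻²⁰ kg·m/s.
λ = h/p = 6.626 × 10⁻³⁴ / 1.353 × 10⁻²⁰ = 4.90 × 10⁻¹⁴ m = 49.0 fm.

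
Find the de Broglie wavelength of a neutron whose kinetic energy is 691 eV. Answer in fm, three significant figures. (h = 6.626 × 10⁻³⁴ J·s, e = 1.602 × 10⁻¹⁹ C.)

KE = 691 eV = 1.107 × 10⁻¹⁶ J.
p = √(2mKE) = √(2 × 1.675 × 10⁻²⁷ × 1.107 × 10⁻¹⁶) = 6.090 × 10⁻²² kg·m/s.
λ = h/p = 6.626 × 10⁻³⁴ / 6.090 × 10⁻²² = 1.09 × 10⁻¹² m = 1090 fm.

λ = 1090 fm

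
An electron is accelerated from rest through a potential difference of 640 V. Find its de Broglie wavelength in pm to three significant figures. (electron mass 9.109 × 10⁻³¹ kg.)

KE = eV = 1.602 × 10⁻¹⁹ × 640.0 = 1.025 × 10⁻¹⁶ J.
p = √(2mKE) = √(2 × 9.109 × 10⁻³¹ × 1.025 × 10⁻¹⁶) = 1.367 × 10⁻²³ kg·m/s.
λ = h/p = 6.626 × 10⁻³⁴ / 1.367 × 10⁻²³ = 4.85 × 10⁻¹¹ m = 48.5 pm.

λ = 48.5 pm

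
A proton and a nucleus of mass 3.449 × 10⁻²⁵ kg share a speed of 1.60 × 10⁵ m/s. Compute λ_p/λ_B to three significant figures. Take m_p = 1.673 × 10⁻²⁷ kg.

λ_p/λ_B = 206

At fixed v, p = mv so λ = h/(mv) ∝ 1/m.
λ_p/λ_B = m_B/m_p = 3.449 × 10⁻²⁵/1.673 × 10⁻²⁷ = 206.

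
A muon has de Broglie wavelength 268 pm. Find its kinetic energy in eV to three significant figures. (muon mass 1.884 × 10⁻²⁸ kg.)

p = h/λ = 6.626 × 10⁻³⁴ / 2.680 × 10⁻¹⁰ = 2.472 × 10⁻²⁴ kg·m/s.
KE = p²/(2m) = (2.472 × 10⁻²⁴)² / (2 × 1.884 × 10⁻²⁸) = 1.622 × 10⁻²⁰ J = 0.101 eV.

KE = 0.101 eV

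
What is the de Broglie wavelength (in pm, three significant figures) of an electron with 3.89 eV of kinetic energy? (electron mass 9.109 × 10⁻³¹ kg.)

KE = 3.89 eV = 6.232 × 10⁻¹⁹ J.
p = √(2mKE) = √(2 × 9.109 × 10⁻³¹ × 6.232 × 10⁻¹⁹) = 1.066 × 10⁻²⁴ kg·m/s.
λ = h/p = 6.626 × 10⁻³⁴ / 1.066 × 10⁻²⁴ = 6.22 × 10⁻¹⁰ m = 622 pm.

λ = 622 pm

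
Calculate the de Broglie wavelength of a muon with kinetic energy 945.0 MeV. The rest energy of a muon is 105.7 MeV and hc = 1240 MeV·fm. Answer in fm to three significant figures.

λ = 1.19 fm

Total energy E = KE + m₀c² = 945.0 + 105.7 = 1050.7 MeV.
(pc)² = E² − (m₀c²)² = (1050.7)² − (105.7)² = 1.093 × 10⁶ MeV², so pc = 1045 MeV.
λ = hc/(pc) = 1240 MeV·fm / 1045 MeV = 1.19 fm.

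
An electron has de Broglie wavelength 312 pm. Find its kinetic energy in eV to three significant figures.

KE = 15.5 eV

p = h/λ = 6.626 × 10⁻³⁴ / 3.120 × 10⁻¹⁰ = 2.124 × 10⁻²⁴ kg·m/s.
KE = p²/(2m) = (2.124 × 10⁻²⁴)² / (2 × 9.109 × 10⁻³¹) = 2.476 × 10⁻¹⁸ J = 15.5 eV.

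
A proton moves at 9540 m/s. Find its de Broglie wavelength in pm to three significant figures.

λ = 41.5 pm

p = mv = 1.673 × 10⁻²⁷ × 9540 = 1.596 × 10⁻²³ kg·m/s.
λ = h/p = 6.626 × 10⁻³⁴ / 1.596 × 10⁻²³ = 4.15 × 10⁻¹¹ m = 41.5 pm.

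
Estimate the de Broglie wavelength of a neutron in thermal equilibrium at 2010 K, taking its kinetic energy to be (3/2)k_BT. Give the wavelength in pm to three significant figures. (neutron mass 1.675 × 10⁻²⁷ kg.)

λ = 56.1 pm

KE = (3/2)k_BT = 1.5 × 1.381 × 10⁻²³ × 2010 = 4.164 × 10⁻²⁰ J.
p = √(2mKE) = √(2 × 1.675 × 10⁻²⁷ × 4.164 × 10⁻²⁰) = 1.181 × 10⁻²³ kg·m/s.
λ = h/p = 5.61 × 10⁻¹¹ m = 56.1 pm.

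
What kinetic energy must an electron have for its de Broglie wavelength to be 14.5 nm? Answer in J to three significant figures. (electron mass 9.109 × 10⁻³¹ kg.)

p = h/λ = 6.626 × 10⁻³⁴ / 1.450 × 10⁻⁸ = 4.570 × 10⁻²⁶ kg·m/s.
KE = p²/(2m) = (4.570 × 10⁻²⁶)² / (2 × 9.109 × 10⁻³¹) = 1.146 × 10⁻²¹ J = 1.15 × 10⁻²¹ J.

KE = 1.15 × 10⁻²¹ J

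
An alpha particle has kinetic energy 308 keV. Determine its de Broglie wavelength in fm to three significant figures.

λ = 25.9 fm

KE = 308 keV = 4.934 × 10⁻¹⁴ J.
p = √(2mKE) = √(2 × 6.645 × 10⁻²⁷ × 4.934 × 10⁻¹⁴) = 2.561 × 10⁻²⁰ kg·m/s.
λ = h/p = 6.626 × 10⁻³⁴ / 2.561 × 10⁻²⁰ = 2.59 × 10⁻¹⁴ m = 25.9 fm.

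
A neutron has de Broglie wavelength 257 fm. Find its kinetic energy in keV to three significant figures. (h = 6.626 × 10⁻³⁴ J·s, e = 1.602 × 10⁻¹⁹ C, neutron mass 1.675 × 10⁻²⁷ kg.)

KE = 12.4 keV

p = h/λ = 6.626 × 10⁻³⁴ / 2.570 × 10⁻¹³ = 2.578 × 10⁻²¹ kg·m/s.
KE = p²/(2m) = (2.578 × 10⁻²¹)² / (2 × 1.675 × 10⁻²⁷) = 1.984 × 10⁻¹⁵ J = 12.4 keV.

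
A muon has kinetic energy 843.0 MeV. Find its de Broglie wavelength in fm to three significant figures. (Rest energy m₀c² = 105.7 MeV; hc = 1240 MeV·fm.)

Total energy E = KE + m₀c² = 843.0 + 105.7 = 948.7 MeV.
(pc)² = E² − (m₀c²)² = (948.7)² − (105.7)² = 8.889 × 10⁵ MeV², so pc = 942.8 MeV.
λ = hc/(pc) = 1240 MeV·fm / 942.8 MeV = 1.32 fm.

λ = 1.32 fm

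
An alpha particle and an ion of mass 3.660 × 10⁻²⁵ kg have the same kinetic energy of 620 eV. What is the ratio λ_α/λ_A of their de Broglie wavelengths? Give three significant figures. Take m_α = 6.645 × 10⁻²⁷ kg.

At fixed KE, p = √(2mKE) so λ = h/p ∝ 1/√m.
λ_α/λ_A = √(m_A/m_α) = √(3.660 × 10⁻²⁵/6.645 × 10⁻²⁷) = √(55.08) = 7.42.

λ_α/λ_A = 7.42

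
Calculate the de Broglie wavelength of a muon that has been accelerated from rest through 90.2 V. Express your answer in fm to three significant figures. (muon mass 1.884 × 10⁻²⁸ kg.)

λ = 8980 fm

KE = eV = 1.602 × 10⁻¹⁹ × 90.20 = 1.445 × 10⁻¹⁷ J.
p = √(2mKE) = √(2 × 1.884 × 10⁻²⁸ × 1.445 × 10⁻¹⁷) = 7.379 × 10⁻²³ kg·m/s.
λ = h/p = 6.626 × 10⁻³⁴ / 7.379 × 10⁻²³ = 8.98 × 10⁻¹² m = 8980 fm.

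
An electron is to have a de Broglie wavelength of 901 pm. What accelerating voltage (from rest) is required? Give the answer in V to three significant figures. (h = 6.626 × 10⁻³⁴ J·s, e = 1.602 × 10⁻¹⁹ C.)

V = 1.85 V

p = h/λ = 6.626 × 10⁻³⁴ / 9.010 × 10⁻¹⁰ = 7.354 × 10⁻²⁵ kg·m/s.
KE = p²/(2m) = 2.969 × 10⁻¹⁹ J.
V = KE/e = 2.969 × 10⁻¹⁹ / (1.602 × 10⁻¹⁹) = 1.85 V.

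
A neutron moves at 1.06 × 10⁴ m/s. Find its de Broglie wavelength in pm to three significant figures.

p = mv = 1.675 × 10⁻²⁷ × 1.06 × 10⁴ = 1.776 × 10⁻²³ kg·m/s.
λ = h/p = 6.626 × 10⁻³⁴ / 1.776 × 10⁻²³ = 3.73 × 10⁻¹¹ m = 37.3 pm.

λ = 37.3 pm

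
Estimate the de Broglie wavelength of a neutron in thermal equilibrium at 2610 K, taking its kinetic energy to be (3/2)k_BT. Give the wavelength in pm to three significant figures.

λ = 49.2 pm

KE = (3/2)k_BT = 1.5 × 1.381 × 10⁻²³ × 2610 = 5.407 × 10⁻²⁰ J.
p = √(2mKE) = √(2 × 1.675 × 10⁻²⁷ × 5.407 × 10⁻²⁰) = 1.346 × 10⁻²³ kg·m/s.
λ = h/p = 4.92 × 10⁻¹¹ m = 49.2 pm.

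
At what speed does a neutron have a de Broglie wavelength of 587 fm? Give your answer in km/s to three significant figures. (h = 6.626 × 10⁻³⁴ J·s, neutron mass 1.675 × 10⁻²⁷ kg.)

v = 674 km/s

p = h/λ = 6.626 × 10⁻³⁴ / 5.870 × 10⁻¹³ = 1.129 × 10⁻²¹ kg·m/s.
v = p/m = 1.129 × 10⁻²¹ / 1.675 × 10⁻²⁷ = 6.74 × 10⁵ m/s = 674 km/s.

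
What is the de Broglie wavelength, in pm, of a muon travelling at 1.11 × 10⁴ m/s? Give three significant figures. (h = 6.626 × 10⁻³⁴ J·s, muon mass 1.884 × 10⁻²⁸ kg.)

p = mv = 1.884 × 10⁻²⁸ × 1.11 × 10⁴ = 2.091 × 10⁻²⁴ kg·m/s.
λ = h/p = 6.626 × 10⁻³⁴ / 2.091 × 10⁻²⁴ = 3.17 × 10⁻¹⁰ m = 317 pm.

λ = 317 pm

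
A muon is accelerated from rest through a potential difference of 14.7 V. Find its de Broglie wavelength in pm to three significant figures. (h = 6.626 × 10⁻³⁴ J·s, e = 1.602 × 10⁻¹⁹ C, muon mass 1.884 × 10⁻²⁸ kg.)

KE = eV = 1.602 × 10⁻¹⁹ × 14.70 = 2.355 × 10⁻¹⁸ J.
p = √(2mKE) = √(2 × 1.884 × 10⁻²⁸ × 2.355 × 10⁻¹⁸) = 2.979 × 10⁻²³ kg·m/s.
λ = h/p = 6.626 × 10⁻³⁴ / 2.979 × 10⁻²³ = 2.22 × 10⁻¹¹ m = 22.2 pm.

λ = 22.2 pm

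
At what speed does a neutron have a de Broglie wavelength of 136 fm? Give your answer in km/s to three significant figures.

v = 2910 km/s

p = h/λ = 6.626 × 10⁻³⁴ / 1.360 × 10⁻¹³ = 4.872 × 10⁻²¹ kg·m/s.
v = p/m = 4.872 × 10⁻²¹ / 1.675 × 10⁻²⁷ = 2.91 × 10⁶ m/s = 2910 km/s.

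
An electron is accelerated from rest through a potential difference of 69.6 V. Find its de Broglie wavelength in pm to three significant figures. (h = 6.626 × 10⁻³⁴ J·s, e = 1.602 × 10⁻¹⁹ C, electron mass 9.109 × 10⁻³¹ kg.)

λ = 147 pm

KE = eV = 1.602 × 10⁻¹⁹ × 69.60 = 1.115 × 10⁻¹⁷ J.
p = √(2mKE) = √(2 × 9.109 × 10⁻³¹ × 1.115 × 10⁻¹⁷) = 4.507 × 10⁻²⁴ kg·m/s.
λ = h/p = 6.626 × 10⁻³⁴ / 4.507 × 10⁻²⁴ = 1.47 × 10⁻¹⁰ m = 147 pm.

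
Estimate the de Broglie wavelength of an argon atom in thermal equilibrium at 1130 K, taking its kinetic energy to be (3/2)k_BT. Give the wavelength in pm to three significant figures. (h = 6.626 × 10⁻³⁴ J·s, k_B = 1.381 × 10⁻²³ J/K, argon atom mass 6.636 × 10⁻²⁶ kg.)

KE = (3/2)k_BT = 1.5 × 1.381 × 10⁻²³ × 1130 = 2.341 × 10⁻²⁰ J.
p = √(2mKE) = √(2 × 6.636 × 10⁻²⁶ × 2.341 × 10⁻²⁰) = 5.574 × 10⁻²³ kg·m/s.
λ = h/p = 1.19 × 10⁻¹¹ m = 11.9 pm.

λ = 11.9 pm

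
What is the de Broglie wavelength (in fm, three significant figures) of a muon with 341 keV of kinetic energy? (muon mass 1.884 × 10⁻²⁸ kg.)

λ = 146 fm

KE = 341 keV = 5.463 × 10⁻¹⁴ J.
p = √(2mKE) = √(2 × 1.884 × 10⁻²⁸ × 5.463 × 10⁻¹⁴) = 4.537 × 10⁻²¹ kg·m/s.
λ = h/p = 6.626 × 10⁻³⁴ / 4.537 × 10⁻²¹ = 1.46 × 10⁻¹³ m = 146 fm.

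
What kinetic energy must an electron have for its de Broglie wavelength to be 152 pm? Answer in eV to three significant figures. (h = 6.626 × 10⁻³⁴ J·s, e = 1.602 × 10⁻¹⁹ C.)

KE = 65.1 eV

p = h/λ = 6.626 × 10⁻³⁴ / 1.520 × 10⁻¹⁰ = 4.359 × 10⁻²⁴ kg·m/s.
KE = p²/(2m) = (4.359 × 10⁻²⁴)² / (2 × 9.109 × 10⁻³¹) = 1.043 × 10⁻¹⁷ J = 65.1 eV.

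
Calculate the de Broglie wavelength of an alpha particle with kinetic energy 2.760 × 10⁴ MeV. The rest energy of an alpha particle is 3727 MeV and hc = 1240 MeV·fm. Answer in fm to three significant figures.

λ = 0.0399 fm

Total energy E = KE + m₀c² = 2.760 × 10⁴ + 3727 = 31327 MeV.
(pc)² = E² − (m₀c²)² = (31327)² − (3727)² = 9.675 × 10⁸ MeV², so pc = 3.110 × 10⁴ MeV.
λ = hc/(pc) = 1240 MeV·fm / 3.110 × 10⁴ MeV = 0.0399 fm.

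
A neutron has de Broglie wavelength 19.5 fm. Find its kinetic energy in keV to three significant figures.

p = h/λ = 6.626 × 10⁻³⁴ / 1.950 × 10⁻¹⁴ = 3.398 × 10⁻²⁰ kg·m/s.
KE = p²/(2m) = (3.398 × 10⁻²⁰)² / (2 × 1.675 × 10⁻²⁷) = 3.447 × 10⁻¹³ J = 2150 keV.

KE = 2150 keV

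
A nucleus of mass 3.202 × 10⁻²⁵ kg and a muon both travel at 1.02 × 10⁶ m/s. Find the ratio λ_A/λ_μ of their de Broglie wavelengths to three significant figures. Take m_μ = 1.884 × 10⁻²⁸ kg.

λ_A/λ_μ = 5.88 × 10⁻⁴

At fixed v, p = mv so λ = h/(mv) ∝ 1/m.
λ_A/λ_μ = m_μ/m_A = 1.884 × 10⁻²⁸/3.202 × 10⁻²⁵ = 5.88 × 10⁻⁴.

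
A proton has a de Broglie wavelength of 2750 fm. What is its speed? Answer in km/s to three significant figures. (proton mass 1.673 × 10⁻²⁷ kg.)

p = h/λ = 6.626 × 10⁻³⁴ / 2.750 × 10⁻¹² = 2.409 × 10⁻²² kg·m/s.
v = p/m = 2.409 × 10⁻²² / 1.673 × 10⁻²⁷ = 1.44 × 10⁵ m/s = 144 km/s.

v = 144 km/s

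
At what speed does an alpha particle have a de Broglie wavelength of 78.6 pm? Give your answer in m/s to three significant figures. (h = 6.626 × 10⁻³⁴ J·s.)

p = h/λ = 6.626 × 10⁻³⁴ / 7.860 × 10⁻¹¹ = 8.430 × 10⁻²⁴ kg·m/s.
v = p/m = 8.430 × 10⁻²⁴ / 6.645 × 10⁻²⁷ = 1.27 × 10³ m/s = 1270 m/s.

v = 1270 m/s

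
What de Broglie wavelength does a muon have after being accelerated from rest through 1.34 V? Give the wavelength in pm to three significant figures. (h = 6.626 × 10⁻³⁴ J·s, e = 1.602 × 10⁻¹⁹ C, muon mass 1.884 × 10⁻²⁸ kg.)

KE = eV = 1.602 × 10⁻¹⁹ × 1.340 = 2.147 × 10⁻¹⁹ J.
p = √(2mKE) = √(2 × 1.884 × 10⁻²⁸ × 2.147 × 10⁻¹⁹) = 8.994 × 10⁻²⁴ kg·m/s.
λ = h/p = 6.626 × 10⁻³⁴ / 8.994 × 10⁻²⁴ = 7.37 × 10⁻¹¹ m = 73.7 pm.

λ = 73.7 pm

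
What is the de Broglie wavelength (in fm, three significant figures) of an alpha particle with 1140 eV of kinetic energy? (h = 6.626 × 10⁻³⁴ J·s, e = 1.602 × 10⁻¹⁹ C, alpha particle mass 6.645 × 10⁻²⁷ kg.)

KE = 1140 eV = 1.826 × 10⁻¹⁶ J.
p = √(2mKE) = √(2 × 6.645 × 10⁻²⁷ × 1.826 × 10⁻¹⁶) = 1.558 × 10⁻²¹ kg·m/s.
λ = h/p = 6.626 × 10⁻³⁴ / 1.558 × 10⁻²¹ = 4.25 × 10⁻¹³ m = 425 fm.

λ = 425 fm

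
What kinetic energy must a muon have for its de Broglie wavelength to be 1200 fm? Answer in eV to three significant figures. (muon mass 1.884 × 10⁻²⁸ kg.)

p = h/λ = 6.626 × 10⁻³⁴ / 1.200 × 10⁻¹² = 5.522 × 10⁻²² kg·m/s.
KE = p²/(2m) = (5.522 × 10⁻²²)² / (2 × 1.884 × 10⁻²⁸) = 8.092 × 10⁻¹⁶ J = 5050 eV.

KE = 5050 eV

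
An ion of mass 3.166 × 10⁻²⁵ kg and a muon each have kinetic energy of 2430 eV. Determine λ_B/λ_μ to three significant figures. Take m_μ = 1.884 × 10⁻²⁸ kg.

λ_B/λ_μ = 0.0244

At fixed KE, p = √(2mKE) so λ = h/p ∝ 1/√m.
λ_B/λ_μ = √(m_μ/m_B) = √(1.884 × 10⁻²⁸/3.166 × 10⁻²⁵) = √(5.951 × 10⁻⁴) = 0.0244.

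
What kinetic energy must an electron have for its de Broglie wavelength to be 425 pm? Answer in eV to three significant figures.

KE = 8.33 eV

p = h/λ = 6.626 × 10⁻³⁴ / 4.250 × 10⁻¹⁰ = 1.559 × 10⁻²⁴ kg·m/s.
KE = p²/(2m) = (1.559 × 10⁻²⁴)² / (2 × 9.109 × 10⁻³¹) = 1.334 × 10⁻¹⁸ J = 8.33 eV.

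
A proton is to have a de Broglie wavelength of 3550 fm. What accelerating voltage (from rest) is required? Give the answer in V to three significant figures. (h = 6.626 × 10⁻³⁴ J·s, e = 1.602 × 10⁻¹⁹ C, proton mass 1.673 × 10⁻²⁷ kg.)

p = h/λ = 6.626 × 10⁻³⁴ / 3.550 × 10⁻¹² = 1.866 × 10⁻²² kg·m/s.
KE = p²/(2m) = 1.041 × 10⁻¹⁷ J.
V = KE/e = 1.041 × 10⁻¹⁷ / (1.602 × 10⁻¹⁹) = 65.0 V.

V = 65.0 V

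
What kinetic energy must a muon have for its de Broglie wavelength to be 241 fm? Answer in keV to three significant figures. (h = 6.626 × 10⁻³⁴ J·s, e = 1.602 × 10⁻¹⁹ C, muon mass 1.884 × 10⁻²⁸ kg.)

KE = 125 keV

p = h/λ = 6.626 × 10⁻³⁴ / 2.410 × 10⁻¹³ = 2.749 × 10⁻²¹ kg·m/s.
KE = p²/(2m) = (2.749 × 10⁻²¹)² / (2 × 1.884 × 10⁻²⁸) = 2.006 × 10⁻¹⁴ J = 125 keV.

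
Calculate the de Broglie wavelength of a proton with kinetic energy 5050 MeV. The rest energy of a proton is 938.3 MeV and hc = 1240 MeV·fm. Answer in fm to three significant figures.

λ = 0.210 fm

Total energy E = KE + m₀c² = 5050 + 938.3 = 5988.3 MeV.
(pc)² = E² − (m₀c²)² = (5988.3)² − (938.3)² = 3.498 × 10⁷ MeV², so pc = 5914 MeV.
λ = hc/(pc) = 1240 MeV·fm / 5914 MeV = 0.210 fm.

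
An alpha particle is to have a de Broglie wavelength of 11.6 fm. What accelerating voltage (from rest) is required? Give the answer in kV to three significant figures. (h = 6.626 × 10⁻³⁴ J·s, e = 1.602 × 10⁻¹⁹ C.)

V = 766 kV

p = h/λ = 6.626 × 10⁻³⁴ / 1.160 × 10⁻¹⁴ = 5.712 × 10⁻²⁰ kg·m/s.
KE = p²/(2m) = 2.455 × 10⁻¹³ J.
V = KE/2e = 2.455 × 10⁻¹³ / (2 × 1.602 × 10⁻¹⁹) = 766 kV.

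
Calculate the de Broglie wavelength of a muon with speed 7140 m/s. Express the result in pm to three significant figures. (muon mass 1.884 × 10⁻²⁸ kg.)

p = mv = 1.884 × 10⁻²⁸ × 7140 = 1.345 × 10⁻²⁴ kg·m/s.
λ = h/p = 6.626 × 10⁻³⁴ / 1.345 × 10⁻²⁴ = 4.93 × 10⁻¹⁰ m = 493 pm.

λ = 493 pm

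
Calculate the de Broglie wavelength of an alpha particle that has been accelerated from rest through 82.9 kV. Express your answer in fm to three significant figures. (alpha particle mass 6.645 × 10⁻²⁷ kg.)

λ = 35.3 fm

KE = 2eV = 2 × 1.602 × 10⁻¹⁹ × 8.290 × 10⁴ = 2.656 × 10⁻¹⁴ J.
p = √(2mKE) = √(2 × 6.645 × 10⁻²⁷ × 2.656 × 10⁻¹⁴) = 1.879 × 10⁻²⁰ kg·m/s.
λ = h/p = 6.626 × 10⁻³⁴ / 1.879 × 10⁻²⁰ = 3.53 × 10⁻¹⁴ m = 35.3 fm.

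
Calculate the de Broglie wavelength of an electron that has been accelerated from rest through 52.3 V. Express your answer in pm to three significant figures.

λ = 170 pm

KE = eV = 1.602 × 10⁻¹⁹ × 52.30 = 8.378 × 10⁻¹⁸ J.
p = √(2mKE) = √(2 × 9.109 × 10⁻³¹ × 8.378 × 10⁻¹⁸) = 3.907 × 10⁻²⁴ kg·m/s.
λ = h/p = 6.626 × 10⁻³⁴ / 3.907 × 10⁻²⁴ = 1.70 × 10⁻¹⁰ m = 170 pm.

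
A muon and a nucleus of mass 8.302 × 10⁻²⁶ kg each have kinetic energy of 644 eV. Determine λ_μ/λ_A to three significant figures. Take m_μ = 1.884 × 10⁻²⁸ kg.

At fixed KE, p = √(2mKE) so λ = h/p ∝ 1/√m.
λ_μ/λ_A = √(m_A/m_μ) = √(8.302 × 10⁻²⁶/1.884 × 10⁻²⁸) = √(440.7) = 21.0.

λ_μ/λ_A = 21.0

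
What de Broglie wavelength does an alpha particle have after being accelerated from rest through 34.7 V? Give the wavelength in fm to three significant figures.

λ = 1720 fm

KE = 2eV = 2 × 1.602 × 10⁻¹⁹ × 34.70 = 1.112 × 10⁻¹⁷ J.
p = √(2mKE) = √(2 × 6.645 × 10⁻²⁷ × 1.112 × 10⁻¹⁷) = 3.844 × 10⁻²² kg·m/s.
λ = h/p = 6.626 × 10⁻³⁴ / 3.844 × 10⁻²² = 1.72 × 10⁻¹² m = 1720 fm.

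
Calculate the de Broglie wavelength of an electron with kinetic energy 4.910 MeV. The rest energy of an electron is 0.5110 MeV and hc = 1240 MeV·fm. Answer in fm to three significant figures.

λ = 230 fm

Total energy E = KE + m₀c² = 4.910 + 0.5110 = 5.4210 MeV.
(pc)² = E² − (m₀c²)² = (5.4210)² − (0.5110)² = 29.13 MeV², so pc = 5.397 MeV.
λ = hc/(pc) = 1240 MeV·fm / 5.397 MeV = 230 fm.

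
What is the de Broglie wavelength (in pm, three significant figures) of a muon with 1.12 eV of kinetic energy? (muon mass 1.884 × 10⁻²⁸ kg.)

KE = 1.12 eV = 1.794 × 10⁻¹⁹ J.
p = √(2mKE) = √(2 × 1.884 × 10⁻²⁸ × 1.794 × 10⁻¹⁹) = 8.222 × 10⁻²⁴ kg·m/s.
λ = h/p = 6.626 × 10⁻³⁴ / 8.222 × 10⁻²⁴ = 8.06 × 10⁻¹¹ m = 80.6 pm.

λ = 80.6 pm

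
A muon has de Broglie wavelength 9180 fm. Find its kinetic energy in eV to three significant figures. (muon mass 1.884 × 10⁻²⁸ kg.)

p = h/λ = 6.626 × 10⁻³⁴ / 9.180 × 10⁻¹² = 7.218 × 10⁻²³ kg·m/s.
KE = p²/(2m) = (7.218 × 10⁻²³)² / (2 × 1.884 × 10⁻²⁸) = 1.383 × 10⁻¹⁷ J = 86.3 eV.

KE = 86.3 eV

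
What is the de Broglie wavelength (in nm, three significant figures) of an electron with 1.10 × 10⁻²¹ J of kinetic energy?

p = √(2mKE) = √(2 × 9.109 × 10⁻³¹ × 1.100 × 10⁻²¹) = 4.477 × 10⁻²⁶ kg·m/s.
λ = h/p = 6.626 × 10⁻³⁴ / 4.477 × 10⁻²⁶ = 1.48 × 10⁻⁸ m = 14.8 nm.

λ = 14.8 nm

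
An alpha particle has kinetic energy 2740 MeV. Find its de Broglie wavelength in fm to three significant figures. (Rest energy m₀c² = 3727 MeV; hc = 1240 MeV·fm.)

λ = 0.235 fm

Total energy E = KE + m₀c² = 2740 + 3727 = 6467 MeV.
(pc)² = E² − (m₀c²)² = (6467)² − (3727)² = 2.793 × 10⁷ MeV², so pc = 5285 MeV.
λ = hc/(pc) = 1240 MeV·fm / 5285 MeV = 0.235 fm.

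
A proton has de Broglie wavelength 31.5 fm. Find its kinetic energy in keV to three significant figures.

p = h/λ = 6.626 × 10⁻³⁴ / 3.150 × 10⁻¹⁴ = 2.103 × 10⁻²⁰ kg·m/s.
KE = p²/(2m) = (2.103 × 10⁻²⁰)² / (2 × 1.673 × 10⁻²⁷) = 1.322 × 10⁻¹³ J = 825 keV.

KE = 825 keV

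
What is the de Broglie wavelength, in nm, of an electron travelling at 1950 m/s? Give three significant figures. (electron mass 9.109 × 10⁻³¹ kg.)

λ = 373 nm

p = mv = 9.109 × 10⁻³¹ × 1950 = 1.776 × 10⁻²⁷ kg·m/s.
λ = h/p = 6.626 × 10⁻³⁴ / 1.776 × 10⁻²⁷ = 3.73 × 10⁻⁷ m = 373 nm.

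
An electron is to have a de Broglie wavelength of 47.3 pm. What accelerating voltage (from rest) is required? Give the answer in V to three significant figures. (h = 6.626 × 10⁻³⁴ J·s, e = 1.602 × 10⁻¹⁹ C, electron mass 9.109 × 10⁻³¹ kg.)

p = h/λ = 6.626 × 10⁻³⁴ / 4.730 × 10⁻¹¹ = 1.401 × 10⁻²³ kg·m/s.
KE = p²/(2m) = 1.077 × 10⁻¹⁶ J.
V = KE/e = 1.077 × 10⁻¹⁶ / (1.602 × 10⁻¹⁹) = 672 V.

V = 672 V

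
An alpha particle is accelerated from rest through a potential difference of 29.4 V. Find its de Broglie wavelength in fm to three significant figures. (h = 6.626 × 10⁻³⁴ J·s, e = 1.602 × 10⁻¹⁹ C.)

λ = 1870 fm

KE = 2eV = 2 × 1.602 × 10⁻¹⁹ × 29.40 = 9.420 × 10⁻¹⁸ J.
p = √(2mKE) = √(2 × 6.645 × 10⁻²⁷ × 9.420 × 10⁻¹⁸) = 3.538 × 10⁻²² kg·m/s.
λ = h/p = 6.626 × 10⁻³⁴ / 3.538 × 10⁻²² = 1.87 × 10⁻¹² m = 1870 fm.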